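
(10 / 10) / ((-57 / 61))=-61 / 57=-1.07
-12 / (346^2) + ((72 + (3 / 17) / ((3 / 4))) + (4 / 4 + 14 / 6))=115346213 / 1526379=75.57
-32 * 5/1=-160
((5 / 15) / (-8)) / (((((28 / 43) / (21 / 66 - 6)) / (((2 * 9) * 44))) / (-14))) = -16125 / 4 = -4031.25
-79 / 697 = -0.11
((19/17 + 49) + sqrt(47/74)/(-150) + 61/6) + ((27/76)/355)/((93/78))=642871528/10663845- sqrt(3478)/11100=60.28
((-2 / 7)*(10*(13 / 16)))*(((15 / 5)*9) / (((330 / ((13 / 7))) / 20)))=-7605 / 1078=-7.05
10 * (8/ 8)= 10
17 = 17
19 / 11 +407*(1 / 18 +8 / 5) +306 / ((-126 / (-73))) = 5910071 / 6930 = 852.82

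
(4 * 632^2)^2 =2552632508416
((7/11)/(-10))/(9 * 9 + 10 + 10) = -7/11110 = -0.00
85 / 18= 4.72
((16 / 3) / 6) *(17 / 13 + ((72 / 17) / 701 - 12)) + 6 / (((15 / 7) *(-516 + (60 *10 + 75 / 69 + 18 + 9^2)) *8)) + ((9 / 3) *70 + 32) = 27451255259489 / 118068392520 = 232.50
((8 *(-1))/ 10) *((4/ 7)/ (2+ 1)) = -16/ 105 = -0.15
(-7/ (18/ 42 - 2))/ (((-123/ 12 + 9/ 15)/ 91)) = -89180/ 2123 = -42.01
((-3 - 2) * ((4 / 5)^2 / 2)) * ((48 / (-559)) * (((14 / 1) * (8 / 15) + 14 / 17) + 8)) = 531712 / 237575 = 2.24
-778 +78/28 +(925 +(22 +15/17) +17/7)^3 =858216328.07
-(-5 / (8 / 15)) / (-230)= -15 / 368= -0.04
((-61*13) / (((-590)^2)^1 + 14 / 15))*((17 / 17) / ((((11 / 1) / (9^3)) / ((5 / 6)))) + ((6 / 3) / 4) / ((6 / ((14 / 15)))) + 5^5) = -1248381043 / 172309962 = -7.24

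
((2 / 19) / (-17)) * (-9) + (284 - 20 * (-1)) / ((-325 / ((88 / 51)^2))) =-43834294 / 16061175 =-2.73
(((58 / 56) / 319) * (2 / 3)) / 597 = 1 / 275814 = 0.00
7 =7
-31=-31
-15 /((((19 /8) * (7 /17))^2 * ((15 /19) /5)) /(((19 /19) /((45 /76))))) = -73984 /441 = -167.76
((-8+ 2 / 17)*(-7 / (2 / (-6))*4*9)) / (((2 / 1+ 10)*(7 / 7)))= -8442 / 17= -496.59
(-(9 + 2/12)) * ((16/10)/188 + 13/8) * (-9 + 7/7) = 33781/282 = 119.79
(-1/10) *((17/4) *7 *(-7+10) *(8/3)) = -23.80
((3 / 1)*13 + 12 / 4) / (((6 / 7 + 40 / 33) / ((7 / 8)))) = 33957 / 1912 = 17.76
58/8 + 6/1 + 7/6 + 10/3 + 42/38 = 1433/76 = 18.86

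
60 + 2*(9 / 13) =798 / 13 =61.38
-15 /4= -3.75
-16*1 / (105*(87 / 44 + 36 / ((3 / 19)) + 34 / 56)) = -176 / 266325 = -0.00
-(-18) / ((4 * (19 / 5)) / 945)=42525 / 38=1119.08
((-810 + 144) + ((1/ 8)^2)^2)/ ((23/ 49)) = -133668815/ 94208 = -1418.87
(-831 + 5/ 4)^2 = 11015761/ 16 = 688485.06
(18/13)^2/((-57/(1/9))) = -12/3211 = -0.00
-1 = -1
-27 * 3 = -81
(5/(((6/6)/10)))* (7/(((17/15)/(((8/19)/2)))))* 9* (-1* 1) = -189000/323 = -585.14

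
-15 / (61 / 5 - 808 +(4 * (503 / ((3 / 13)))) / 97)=21825 / 1027109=0.02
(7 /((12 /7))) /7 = 7 /12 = 0.58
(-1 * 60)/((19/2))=-120/19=-6.32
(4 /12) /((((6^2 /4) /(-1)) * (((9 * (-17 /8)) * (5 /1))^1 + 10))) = 8 /18495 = 0.00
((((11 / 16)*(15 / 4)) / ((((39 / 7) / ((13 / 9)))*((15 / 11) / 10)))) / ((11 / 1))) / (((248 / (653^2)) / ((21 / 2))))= 1149172255 / 142848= 8044.72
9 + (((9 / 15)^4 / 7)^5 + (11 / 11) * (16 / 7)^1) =18089199069648893776 / 1602840423583984375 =11.29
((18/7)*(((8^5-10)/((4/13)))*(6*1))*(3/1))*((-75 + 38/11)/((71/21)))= -7403704074/71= -104277522.17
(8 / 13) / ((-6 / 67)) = -268 / 39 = -6.87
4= 4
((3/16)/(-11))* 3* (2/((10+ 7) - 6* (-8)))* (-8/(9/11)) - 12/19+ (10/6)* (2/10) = -0.28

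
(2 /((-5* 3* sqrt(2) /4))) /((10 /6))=-4* sqrt(2) /25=-0.23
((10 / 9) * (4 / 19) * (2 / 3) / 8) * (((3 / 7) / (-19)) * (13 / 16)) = -65 / 181944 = -0.00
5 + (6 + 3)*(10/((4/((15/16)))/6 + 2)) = 2330/61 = 38.20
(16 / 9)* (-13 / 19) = -208 / 171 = -1.22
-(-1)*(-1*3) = -3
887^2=786769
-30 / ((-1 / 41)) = 1230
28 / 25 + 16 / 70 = 236 / 175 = 1.35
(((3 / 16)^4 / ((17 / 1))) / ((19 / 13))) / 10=1053 / 211681280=0.00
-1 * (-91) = 91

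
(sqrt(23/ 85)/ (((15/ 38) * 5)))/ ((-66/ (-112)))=2128 * sqrt(1955)/ 210375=0.45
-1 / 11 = -0.09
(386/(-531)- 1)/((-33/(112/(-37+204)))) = 102704/2926341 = 0.04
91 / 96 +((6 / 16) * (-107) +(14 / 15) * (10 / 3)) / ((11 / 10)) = -103597 / 3168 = -32.70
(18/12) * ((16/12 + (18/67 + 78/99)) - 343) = -753089/1474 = -510.92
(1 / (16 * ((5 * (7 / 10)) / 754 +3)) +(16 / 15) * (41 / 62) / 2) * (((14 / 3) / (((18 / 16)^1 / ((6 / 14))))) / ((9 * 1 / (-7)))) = -88133948 / 170660115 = -0.52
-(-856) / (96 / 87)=3103 / 4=775.75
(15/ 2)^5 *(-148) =-28096875/ 8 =-3512109.38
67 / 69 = 0.97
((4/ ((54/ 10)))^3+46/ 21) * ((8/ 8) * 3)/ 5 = 357806/ 229635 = 1.56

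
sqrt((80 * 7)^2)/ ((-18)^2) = 140/ 81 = 1.73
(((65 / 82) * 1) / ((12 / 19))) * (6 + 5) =13585 / 984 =13.81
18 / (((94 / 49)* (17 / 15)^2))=99225 / 13583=7.31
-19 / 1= -19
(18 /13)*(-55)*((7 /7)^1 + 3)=-3960 /13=-304.62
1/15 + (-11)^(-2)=136/1815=0.07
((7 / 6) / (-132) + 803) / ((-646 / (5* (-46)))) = 73136435 / 255816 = 285.89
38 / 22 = 19 / 11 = 1.73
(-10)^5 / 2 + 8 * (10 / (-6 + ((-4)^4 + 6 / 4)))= -25149840 / 503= -49999.68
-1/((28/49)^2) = -49/16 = -3.06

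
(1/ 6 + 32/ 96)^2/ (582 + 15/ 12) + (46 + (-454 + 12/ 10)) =-406.80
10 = 10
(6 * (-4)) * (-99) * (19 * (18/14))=406296/7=58042.29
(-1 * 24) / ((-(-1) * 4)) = -6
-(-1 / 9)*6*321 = 214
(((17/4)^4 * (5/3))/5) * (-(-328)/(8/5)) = 17121805/768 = 22294.02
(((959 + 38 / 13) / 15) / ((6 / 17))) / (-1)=-42517 / 234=-181.70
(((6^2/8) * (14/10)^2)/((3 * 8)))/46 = 147/18400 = 0.01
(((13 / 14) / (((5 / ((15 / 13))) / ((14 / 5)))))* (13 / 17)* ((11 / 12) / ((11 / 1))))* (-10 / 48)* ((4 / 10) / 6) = -13 / 24480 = -0.00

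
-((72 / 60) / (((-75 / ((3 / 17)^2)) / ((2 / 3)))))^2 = -144 / 1305015625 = -0.00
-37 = -37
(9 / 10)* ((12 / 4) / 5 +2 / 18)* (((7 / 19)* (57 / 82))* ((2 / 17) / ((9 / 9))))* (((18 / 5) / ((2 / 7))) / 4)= 5292 / 87125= 0.06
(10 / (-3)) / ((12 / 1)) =-5 / 18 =-0.28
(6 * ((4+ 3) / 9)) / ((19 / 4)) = 56 / 57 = 0.98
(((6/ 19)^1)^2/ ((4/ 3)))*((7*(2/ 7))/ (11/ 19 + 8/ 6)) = 0.08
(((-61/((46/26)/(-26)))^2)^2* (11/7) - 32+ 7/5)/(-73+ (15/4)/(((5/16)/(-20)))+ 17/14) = -19878281036135775938/6107529825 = -3254716981.45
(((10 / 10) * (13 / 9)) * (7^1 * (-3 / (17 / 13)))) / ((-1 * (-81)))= -1183 / 4131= -0.29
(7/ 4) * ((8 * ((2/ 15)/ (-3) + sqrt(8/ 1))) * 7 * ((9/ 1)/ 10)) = -98/ 25 + 882 * sqrt(2)/ 5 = 245.55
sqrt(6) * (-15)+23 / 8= -33.87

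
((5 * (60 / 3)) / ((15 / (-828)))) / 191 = -5520 / 191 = -28.90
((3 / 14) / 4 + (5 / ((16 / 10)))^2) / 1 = 4399 / 448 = 9.82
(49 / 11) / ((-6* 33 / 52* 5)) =-0.23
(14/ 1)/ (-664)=-7/ 332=-0.02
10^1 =10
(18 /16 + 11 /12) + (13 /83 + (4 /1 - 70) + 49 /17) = -2062973 /33864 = -60.92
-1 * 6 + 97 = 91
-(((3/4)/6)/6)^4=-1/5308416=-0.00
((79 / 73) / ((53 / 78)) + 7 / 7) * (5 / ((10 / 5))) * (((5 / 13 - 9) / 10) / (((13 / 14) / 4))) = -15728608 / 653861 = -24.05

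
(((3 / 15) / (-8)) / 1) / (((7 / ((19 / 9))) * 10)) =-19 / 25200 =-0.00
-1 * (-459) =459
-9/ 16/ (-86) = 9/ 1376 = 0.01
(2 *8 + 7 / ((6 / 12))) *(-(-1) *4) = 120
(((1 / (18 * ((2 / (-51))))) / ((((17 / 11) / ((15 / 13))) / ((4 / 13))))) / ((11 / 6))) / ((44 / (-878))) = 6585 / 1859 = 3.54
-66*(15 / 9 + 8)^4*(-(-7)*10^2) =-10892127400 / 27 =-403412125.93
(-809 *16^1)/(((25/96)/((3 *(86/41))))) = -320596992/1025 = -312777.55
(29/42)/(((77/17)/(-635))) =-313055/3234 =-96.80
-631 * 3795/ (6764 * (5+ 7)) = -798215/ 27056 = -29.50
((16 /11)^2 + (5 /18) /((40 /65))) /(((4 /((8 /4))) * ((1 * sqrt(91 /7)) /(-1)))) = -44729 * sqrt(13) /453024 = -0.36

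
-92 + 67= -25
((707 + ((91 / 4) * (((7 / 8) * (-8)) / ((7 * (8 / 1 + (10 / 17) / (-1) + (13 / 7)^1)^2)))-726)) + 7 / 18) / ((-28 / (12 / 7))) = 826725889 / 715366092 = 1.16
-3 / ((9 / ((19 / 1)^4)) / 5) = -217201.67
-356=-356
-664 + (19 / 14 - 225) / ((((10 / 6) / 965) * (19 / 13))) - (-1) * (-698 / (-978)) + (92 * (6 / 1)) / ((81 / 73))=-103912631899 / 1170666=-88763.69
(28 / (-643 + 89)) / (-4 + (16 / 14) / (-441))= 21609 / 1711306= 0.01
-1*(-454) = 454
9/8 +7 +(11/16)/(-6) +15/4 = 1129/96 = 11.76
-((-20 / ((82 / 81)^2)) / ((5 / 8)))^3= 144603922678272 / 4750104241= 30442.26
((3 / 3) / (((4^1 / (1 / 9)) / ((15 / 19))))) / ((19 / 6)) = 5 / 722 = 0.01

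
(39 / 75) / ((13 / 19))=0.76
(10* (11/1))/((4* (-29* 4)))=-55/232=-0.24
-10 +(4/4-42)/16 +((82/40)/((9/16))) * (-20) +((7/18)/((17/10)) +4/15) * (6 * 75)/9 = -16505/272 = -60.68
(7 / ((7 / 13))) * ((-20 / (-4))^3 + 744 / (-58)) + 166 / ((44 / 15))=1514.83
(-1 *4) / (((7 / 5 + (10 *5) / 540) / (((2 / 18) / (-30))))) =4 / 403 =0.01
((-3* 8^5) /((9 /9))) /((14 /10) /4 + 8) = -1966080 /167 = -11772.93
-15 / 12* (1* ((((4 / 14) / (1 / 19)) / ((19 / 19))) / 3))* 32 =-1520 / 21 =-72.38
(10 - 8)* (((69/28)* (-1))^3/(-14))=2.14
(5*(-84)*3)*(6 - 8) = 2520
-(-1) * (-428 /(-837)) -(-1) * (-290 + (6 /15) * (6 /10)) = -6052528 /20925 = -289.25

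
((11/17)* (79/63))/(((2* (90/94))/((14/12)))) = 40843/82620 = 0.49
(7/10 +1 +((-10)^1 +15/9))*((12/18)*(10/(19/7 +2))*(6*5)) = -27860/99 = -281.41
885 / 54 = 295 / 18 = 16.39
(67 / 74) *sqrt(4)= 67 / 37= 1.81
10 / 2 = 5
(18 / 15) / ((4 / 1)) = 3 / 10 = 0.30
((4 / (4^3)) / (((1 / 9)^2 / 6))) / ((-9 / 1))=-27 / 8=-3.38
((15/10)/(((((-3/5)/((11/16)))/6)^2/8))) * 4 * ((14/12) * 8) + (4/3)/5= 317629/15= 21175.27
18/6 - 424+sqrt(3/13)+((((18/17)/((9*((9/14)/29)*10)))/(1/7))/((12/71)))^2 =sqrt(39)/13+1309323781/21068100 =62.63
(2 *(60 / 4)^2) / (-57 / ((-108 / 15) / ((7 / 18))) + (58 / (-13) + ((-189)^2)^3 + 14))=1263600 / 127987609773929117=0.00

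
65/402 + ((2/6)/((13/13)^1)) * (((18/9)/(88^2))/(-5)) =209711/1297120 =0.16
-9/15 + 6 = 27/5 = 5.40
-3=-3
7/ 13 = 0.54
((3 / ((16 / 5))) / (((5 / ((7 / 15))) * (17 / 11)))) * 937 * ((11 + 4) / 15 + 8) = 649341 / 1360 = 477.46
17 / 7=2.43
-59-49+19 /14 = -1493 /14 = -106.64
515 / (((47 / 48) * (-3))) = -8240 / 47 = -175.32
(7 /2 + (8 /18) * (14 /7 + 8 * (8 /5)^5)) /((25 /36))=4688054 /78125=60.01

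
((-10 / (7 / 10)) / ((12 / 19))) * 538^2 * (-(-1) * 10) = -1374859000 / 21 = -65469476.19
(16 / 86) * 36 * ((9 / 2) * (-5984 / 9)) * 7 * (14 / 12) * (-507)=82973309.02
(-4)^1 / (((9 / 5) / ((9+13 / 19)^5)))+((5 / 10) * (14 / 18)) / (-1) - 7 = -8436572818127 / 44569782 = -189289.08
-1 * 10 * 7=-70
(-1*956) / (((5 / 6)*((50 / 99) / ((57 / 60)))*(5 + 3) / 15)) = -4046031 / 1000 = -4046.03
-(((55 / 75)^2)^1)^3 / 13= -1771561 / 148078125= -0.01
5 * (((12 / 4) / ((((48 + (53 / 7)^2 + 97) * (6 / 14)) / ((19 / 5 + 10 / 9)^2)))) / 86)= 16752463 / 345304620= 0.05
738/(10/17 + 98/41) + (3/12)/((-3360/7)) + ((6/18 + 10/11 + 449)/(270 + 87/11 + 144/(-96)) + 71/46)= 11658325645621/46456894080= 250.95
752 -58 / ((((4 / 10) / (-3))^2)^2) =-1462109 / 8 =-182763.62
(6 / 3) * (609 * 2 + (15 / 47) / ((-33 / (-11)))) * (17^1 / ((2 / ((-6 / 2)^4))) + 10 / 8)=157955509 / 94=1680377.76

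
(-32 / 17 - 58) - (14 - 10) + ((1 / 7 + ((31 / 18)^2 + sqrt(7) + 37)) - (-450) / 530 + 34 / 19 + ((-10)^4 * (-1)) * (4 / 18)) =-87100341971 / 38825892 + sqrt(7) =-2240.71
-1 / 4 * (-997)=997 / 4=249.25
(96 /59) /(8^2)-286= -33745 /118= -285.97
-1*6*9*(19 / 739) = -1026 / 739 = -1.39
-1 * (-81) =81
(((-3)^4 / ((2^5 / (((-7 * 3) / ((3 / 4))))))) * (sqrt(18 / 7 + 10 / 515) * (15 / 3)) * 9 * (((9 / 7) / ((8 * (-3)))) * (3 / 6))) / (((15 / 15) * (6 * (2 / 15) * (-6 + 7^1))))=54675 * sqrt(336707) / 184576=171.89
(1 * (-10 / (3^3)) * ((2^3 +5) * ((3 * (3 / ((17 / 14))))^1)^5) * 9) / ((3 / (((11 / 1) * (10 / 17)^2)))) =-504598846752000 / 410338673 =-1229713.11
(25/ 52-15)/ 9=-755/ 468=-1.61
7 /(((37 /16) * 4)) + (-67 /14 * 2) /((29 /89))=-214947 /7511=-28.62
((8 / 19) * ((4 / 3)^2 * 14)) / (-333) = -1792 / 56943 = -0.03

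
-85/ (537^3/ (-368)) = 31280/ 154854153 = 0.00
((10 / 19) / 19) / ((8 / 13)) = 65 / 1444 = 0.05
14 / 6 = 7 / 3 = 2.33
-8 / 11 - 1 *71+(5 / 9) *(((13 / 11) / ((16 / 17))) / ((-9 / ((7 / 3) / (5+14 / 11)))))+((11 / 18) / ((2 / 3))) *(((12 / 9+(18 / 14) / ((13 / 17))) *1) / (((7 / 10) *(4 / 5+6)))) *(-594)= -13313132946097 / 31956292368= -416.60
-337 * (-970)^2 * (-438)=138882485400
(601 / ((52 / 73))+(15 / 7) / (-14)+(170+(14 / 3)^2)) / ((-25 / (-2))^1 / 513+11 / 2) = 1353312867 / 7221032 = 187.41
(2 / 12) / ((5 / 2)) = 1 / 15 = 0.07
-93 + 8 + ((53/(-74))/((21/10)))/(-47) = -3103850/36519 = -84.99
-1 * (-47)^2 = -2209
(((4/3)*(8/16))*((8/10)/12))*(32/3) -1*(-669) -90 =78229/135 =579.47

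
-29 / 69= -0.42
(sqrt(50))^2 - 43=7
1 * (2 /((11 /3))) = 6 /11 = 0.55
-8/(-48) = 1/6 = 0.17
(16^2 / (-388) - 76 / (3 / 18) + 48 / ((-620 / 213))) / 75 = -7113812 / 1127625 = -6.31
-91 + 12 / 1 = -79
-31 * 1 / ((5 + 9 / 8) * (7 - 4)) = -248 / 147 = -1.69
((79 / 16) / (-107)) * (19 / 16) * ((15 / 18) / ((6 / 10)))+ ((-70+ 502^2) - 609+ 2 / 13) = 1610925387887 / 6409728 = 251325.08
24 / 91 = 0.26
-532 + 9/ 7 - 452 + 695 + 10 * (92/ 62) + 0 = -59214/ 217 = -272.88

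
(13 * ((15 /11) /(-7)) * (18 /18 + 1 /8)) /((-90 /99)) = 351 /112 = 3.13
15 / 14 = 1.07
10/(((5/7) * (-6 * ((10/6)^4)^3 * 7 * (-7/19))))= 3365793/1708984375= 0.00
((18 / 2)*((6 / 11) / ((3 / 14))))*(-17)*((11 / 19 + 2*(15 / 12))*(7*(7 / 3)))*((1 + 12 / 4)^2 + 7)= -94147326 / 209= -450465.67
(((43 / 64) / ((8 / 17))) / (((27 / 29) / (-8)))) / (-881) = 21199 / 1522368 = 0.01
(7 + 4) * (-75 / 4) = -825 / 4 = -206.25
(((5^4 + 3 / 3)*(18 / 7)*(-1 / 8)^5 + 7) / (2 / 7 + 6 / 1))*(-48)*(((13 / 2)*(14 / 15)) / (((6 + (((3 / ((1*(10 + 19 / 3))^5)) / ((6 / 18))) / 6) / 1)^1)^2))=-2894207608640663323243781 / 323560970699468229066240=-8.94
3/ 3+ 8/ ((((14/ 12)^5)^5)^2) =1804931292867130259105425457373301639598257/ 1798465042647412146620280340569649349251249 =1.00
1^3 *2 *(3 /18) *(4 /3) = 4 /9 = 0.44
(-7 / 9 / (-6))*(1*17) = 119 / 54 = 2.20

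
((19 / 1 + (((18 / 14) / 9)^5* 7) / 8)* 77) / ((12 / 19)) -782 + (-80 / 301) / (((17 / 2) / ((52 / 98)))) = 12311242417 / 8023456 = 1534.41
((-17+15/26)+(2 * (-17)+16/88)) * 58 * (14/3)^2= -81673396/1287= -63460.29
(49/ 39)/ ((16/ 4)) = 0.31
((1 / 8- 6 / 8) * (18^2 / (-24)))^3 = 2460375 / 4096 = 600.68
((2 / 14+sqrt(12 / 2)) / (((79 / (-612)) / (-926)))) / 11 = 566712 / 6083+566712 * sqrt(6) / 869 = 1690.58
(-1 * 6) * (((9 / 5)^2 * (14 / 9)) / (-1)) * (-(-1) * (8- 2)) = 4536 / 25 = 181.44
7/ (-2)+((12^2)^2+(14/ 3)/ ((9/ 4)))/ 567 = 1012693/ 30618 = 33.08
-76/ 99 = -0.77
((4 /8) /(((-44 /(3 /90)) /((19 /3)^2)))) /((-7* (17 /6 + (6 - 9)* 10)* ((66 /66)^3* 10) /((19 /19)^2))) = -0.00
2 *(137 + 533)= 1340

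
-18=-18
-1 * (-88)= 88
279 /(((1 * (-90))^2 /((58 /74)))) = 899 /33300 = 0.03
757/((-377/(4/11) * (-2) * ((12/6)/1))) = 757/4147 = 0.18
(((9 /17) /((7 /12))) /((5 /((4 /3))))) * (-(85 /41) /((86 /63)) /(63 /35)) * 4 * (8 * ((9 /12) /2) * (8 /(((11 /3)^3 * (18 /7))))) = -362880 /2346553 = -0.15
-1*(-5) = 5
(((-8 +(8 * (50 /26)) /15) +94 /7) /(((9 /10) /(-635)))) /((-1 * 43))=11188700 /105651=105.90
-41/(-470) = 41/470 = 0.09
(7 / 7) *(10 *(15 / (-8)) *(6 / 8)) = -225 / 16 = -14.06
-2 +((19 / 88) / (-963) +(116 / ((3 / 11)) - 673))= -249.67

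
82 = 82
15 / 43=0.35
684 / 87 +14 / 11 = 2914 / 319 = 9.13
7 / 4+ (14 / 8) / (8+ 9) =63 / 34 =1.85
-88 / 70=-1.26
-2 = -2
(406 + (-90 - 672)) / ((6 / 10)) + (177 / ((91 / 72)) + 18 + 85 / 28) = -432.25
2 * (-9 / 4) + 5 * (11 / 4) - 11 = -1.75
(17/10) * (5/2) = 17/4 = 4.25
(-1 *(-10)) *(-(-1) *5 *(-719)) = -35950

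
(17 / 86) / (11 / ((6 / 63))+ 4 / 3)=0.00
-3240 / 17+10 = -3070 / 17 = -180.59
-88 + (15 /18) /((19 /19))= -523 /6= -87.17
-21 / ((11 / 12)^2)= -3024 / 121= -24.99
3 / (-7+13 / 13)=-1 / 2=-0.50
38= 38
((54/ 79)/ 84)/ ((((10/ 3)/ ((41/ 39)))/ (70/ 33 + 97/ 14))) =514263/ 22142120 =0.02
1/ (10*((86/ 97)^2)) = 9409/ 73960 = 0.13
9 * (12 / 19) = 108 / 19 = 5.68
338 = 338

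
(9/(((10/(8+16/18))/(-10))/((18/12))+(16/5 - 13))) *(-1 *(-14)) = -1008/79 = -12.76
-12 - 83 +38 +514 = 457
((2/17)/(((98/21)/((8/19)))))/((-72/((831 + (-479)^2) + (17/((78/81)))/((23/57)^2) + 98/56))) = -6337352897/186586764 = -33.96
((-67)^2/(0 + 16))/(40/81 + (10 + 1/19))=6908571/259696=26.60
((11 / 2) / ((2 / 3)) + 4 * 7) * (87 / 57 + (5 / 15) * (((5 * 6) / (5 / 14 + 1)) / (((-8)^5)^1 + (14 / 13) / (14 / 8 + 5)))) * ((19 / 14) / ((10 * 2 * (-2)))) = -2417836633 / 1288169344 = -1.88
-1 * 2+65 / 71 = -77 / 71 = -1.08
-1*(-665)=665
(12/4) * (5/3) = 5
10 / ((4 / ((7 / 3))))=35 / 6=5.83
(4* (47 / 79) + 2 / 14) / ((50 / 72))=3.63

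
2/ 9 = 0.22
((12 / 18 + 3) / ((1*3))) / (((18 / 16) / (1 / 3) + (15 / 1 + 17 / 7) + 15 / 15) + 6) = 616 / 14013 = 0.04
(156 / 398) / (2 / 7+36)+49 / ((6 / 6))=1238650 / 25273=49.01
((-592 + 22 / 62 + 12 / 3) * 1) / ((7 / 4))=-72868 / 217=-335.80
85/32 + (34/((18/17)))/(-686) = 257771/98784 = 2.61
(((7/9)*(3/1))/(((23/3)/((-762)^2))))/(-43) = -4064508/989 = -4109.71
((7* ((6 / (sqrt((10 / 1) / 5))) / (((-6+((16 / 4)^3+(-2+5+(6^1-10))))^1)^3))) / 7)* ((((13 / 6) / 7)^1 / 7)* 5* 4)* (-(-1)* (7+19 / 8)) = 1625* sqrt(2) / 12099276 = 0.00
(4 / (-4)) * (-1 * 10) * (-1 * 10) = -100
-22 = -22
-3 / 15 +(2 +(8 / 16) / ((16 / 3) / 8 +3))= 213 / 110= 1.94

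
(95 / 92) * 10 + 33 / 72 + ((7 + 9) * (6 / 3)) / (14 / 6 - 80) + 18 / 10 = 7827829 / 643080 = 12.17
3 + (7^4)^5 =79792266297612004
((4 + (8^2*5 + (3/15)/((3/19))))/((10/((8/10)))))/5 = 9758/1875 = 5.20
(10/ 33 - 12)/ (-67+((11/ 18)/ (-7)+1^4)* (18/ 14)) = 0.18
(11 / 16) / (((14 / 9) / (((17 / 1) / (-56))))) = -1683 / 12544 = -0.13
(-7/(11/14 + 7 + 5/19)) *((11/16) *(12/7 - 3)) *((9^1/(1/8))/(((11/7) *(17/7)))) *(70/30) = 1231713/36397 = 33.84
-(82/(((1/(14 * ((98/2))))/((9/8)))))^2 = -16019205489/4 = -4004801372.25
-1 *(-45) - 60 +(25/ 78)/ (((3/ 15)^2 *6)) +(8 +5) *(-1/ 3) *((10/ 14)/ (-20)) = -22129/ 1638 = -13.51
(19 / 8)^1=19 / 8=2.38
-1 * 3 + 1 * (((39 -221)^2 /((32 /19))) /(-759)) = -175555 /6072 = -28.91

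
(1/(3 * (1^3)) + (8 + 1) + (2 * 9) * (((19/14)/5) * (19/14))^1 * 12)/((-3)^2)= 65342/6615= 9.88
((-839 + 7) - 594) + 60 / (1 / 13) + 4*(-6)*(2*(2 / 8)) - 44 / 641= -421822 / 641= -658.07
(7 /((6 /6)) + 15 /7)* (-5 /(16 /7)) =-20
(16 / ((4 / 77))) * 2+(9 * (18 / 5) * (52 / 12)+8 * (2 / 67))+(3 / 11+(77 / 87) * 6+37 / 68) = 762.77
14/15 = 0.93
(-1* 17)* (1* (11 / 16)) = -187 / 16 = -11.69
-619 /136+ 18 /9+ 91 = 88.45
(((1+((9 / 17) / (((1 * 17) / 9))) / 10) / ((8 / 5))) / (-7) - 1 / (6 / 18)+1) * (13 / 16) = -880191 / 517888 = -1.70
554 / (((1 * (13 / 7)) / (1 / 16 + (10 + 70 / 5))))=746515 / 104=7178.03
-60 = -60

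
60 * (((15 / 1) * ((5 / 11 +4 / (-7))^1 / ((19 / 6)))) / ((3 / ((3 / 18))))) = -2700 / 1463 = -1.85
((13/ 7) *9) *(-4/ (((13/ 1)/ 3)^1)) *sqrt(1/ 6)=-18 *sqrt(6)/ 7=-6.30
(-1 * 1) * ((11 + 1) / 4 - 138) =135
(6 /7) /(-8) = -3 /28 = -0.11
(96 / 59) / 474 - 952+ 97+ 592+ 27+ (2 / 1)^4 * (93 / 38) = -196.84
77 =77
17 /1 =17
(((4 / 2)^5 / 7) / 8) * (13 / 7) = 52 / 49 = 1.06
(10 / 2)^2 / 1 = 25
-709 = -709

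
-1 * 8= -8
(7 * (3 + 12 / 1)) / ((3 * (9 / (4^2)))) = 62.22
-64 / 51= -1.25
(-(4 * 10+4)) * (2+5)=-308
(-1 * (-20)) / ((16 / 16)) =20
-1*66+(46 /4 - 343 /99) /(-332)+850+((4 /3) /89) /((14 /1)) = 32106618583 /40953528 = 783.98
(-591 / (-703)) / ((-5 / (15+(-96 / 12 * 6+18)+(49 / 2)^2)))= -1383531 / 14060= -98.40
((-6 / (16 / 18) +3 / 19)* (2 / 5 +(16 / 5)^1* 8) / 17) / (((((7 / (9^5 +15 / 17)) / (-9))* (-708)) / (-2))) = 2162.26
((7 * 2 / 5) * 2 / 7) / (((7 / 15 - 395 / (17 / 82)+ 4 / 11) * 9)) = -0.00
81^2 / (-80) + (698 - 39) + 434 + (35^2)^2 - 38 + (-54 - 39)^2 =120819759 / 80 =1510246.99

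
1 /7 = 0.14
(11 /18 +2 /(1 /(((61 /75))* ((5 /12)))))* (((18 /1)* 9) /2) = 104.40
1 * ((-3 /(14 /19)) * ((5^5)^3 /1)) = -1739501953125 /14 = -124250139508.93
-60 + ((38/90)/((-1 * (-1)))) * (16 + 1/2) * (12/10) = -1291/25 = -51.64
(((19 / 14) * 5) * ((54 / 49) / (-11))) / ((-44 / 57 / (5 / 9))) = 81225 / 166012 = 0.49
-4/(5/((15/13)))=-12/13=-0.92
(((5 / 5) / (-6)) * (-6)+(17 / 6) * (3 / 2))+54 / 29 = 825 / 116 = 7.11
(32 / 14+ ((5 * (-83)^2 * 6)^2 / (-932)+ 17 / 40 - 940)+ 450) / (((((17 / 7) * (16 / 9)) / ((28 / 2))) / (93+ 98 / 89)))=-315509832101285325 / 22561856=-13984214423.73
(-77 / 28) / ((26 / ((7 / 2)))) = -77 / 208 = -0.37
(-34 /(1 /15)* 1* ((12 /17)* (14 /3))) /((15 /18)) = -2016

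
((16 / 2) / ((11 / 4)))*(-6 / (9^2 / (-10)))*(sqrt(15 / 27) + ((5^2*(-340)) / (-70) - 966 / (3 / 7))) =-3184640 / 693 + 640*sqrt(5) / 891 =-4593.83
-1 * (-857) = 857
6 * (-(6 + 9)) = -90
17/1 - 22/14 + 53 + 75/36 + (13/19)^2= 2152399/30324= 70.98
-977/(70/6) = -2931/35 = -83.74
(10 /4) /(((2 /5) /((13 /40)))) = 65 /32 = 2.03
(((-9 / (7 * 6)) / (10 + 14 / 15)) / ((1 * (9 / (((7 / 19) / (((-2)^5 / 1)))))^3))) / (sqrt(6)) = 245 * sqrt(6) / 35827858538496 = 0.00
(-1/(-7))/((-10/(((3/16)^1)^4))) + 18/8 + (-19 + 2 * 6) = -21790801/4587520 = -4.75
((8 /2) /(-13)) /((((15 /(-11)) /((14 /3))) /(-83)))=-87.40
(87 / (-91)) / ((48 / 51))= -1479 / 1456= -1.02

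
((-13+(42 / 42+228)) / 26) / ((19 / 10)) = 1080 / 247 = 4.37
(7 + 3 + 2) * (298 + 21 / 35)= 17916 / 5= 3583.20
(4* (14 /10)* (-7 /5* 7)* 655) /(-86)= 89866 /215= 417.98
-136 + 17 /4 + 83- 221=-1079 /4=-269.75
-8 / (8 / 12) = -12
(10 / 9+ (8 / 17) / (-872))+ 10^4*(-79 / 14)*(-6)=39524619647 / 116739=338572.54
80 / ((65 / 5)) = 80 / 13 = 6.15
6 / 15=2 / 5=0.40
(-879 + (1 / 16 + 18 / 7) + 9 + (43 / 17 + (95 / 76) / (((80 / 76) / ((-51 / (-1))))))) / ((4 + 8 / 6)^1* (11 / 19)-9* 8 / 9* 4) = 43643133 / 1568896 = 27.82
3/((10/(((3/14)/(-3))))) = -3/140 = -0.02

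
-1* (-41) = 41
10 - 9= 1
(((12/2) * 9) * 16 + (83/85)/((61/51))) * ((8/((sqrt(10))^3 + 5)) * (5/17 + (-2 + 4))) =-2110152/25925 + 4220304 * sqrt(10)/25925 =433.39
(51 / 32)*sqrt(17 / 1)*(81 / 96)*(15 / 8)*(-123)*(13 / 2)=-33027345*sqrt(17) / 16384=-8311.48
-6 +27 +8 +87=116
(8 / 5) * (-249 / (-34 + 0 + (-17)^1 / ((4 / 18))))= 3984 / 1105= 3.61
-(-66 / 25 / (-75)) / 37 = -22 / 23125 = -0.00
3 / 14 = 0.21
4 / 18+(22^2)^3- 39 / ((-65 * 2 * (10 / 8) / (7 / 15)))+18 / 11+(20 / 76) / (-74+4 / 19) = 1967113023551297 / 17349750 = 113379905.97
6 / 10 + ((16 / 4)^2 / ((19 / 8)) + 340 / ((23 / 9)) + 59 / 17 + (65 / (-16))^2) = 1524833177 / 9509120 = 160.35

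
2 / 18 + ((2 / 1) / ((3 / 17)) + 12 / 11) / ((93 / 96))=12.94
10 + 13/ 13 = 11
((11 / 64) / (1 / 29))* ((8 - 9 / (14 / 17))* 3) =-39237 / 896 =-43.79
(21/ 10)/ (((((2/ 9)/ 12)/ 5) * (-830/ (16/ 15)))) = -1512/ 2075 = -0.73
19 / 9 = 2.11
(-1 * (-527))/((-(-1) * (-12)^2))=527/144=3.66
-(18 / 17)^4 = -1.26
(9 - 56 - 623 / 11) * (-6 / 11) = 6840 / 121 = 56.53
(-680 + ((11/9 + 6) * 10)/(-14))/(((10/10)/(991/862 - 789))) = 29314516955/54306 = 539802.54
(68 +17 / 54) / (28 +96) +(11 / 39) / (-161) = 0.55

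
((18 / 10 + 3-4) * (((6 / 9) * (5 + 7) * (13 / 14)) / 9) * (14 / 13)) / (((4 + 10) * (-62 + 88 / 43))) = -0.00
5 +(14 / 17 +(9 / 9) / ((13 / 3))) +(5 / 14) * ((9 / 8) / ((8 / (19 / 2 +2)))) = 2626431 / 396032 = 6.63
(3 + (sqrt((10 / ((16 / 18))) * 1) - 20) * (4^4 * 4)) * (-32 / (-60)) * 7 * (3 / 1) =-1146712 / 5 + 86016 * sqrt(5) / 5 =-190874.88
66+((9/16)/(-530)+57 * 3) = 2009751/8480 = 237.00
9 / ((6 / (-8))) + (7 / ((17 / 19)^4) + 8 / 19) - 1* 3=-5802624 / 1586899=-3.66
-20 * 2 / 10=-4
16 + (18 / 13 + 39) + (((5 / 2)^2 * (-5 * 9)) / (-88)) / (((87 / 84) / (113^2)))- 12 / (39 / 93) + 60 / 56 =9157282349 / 232232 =39431.61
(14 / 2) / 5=7 / 5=1.40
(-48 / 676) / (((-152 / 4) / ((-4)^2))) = 0.03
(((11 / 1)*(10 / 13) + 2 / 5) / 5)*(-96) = -170.14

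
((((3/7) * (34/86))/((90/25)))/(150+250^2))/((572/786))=2227/2157315160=0.00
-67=-67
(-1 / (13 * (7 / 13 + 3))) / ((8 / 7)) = -7 / 368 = -0.02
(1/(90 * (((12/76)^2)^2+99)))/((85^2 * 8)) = 130321/67115475720000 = 0.00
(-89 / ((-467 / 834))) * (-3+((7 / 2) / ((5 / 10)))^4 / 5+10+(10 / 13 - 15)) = 2281929918 / 30355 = 75174.76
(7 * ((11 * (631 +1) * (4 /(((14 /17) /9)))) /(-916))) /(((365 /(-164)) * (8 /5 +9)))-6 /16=695100333 /7088008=98.07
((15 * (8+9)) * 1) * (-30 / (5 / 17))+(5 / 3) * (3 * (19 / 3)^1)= -77935 / 3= -25978.33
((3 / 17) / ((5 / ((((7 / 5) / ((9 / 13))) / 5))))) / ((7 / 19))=247 / 6375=0.04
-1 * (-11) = 11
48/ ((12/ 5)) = 20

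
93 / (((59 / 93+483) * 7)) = 0.03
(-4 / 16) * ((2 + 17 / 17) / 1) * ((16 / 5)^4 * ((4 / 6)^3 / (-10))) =65536 / 28125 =2.33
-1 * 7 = -7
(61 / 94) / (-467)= -61 / 43898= -0.00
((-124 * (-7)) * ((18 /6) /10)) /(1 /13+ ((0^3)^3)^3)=16926 /5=3385.20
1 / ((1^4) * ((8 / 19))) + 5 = 59 / 8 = 7.38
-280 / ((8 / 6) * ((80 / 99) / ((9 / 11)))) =-1701 / 8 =-212.62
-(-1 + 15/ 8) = -7/ 8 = -0.88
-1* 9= -9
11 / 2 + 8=27 / 2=13.50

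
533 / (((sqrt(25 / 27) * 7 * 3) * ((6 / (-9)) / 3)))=-4797 * sqrt(3) / 70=-118.69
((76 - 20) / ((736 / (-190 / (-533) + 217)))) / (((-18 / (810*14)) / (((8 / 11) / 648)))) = -411355 / 35178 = -11.69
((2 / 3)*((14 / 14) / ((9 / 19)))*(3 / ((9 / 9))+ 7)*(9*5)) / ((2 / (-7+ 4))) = -950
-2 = -2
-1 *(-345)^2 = -119025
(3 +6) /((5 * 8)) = 9 /40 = 0.22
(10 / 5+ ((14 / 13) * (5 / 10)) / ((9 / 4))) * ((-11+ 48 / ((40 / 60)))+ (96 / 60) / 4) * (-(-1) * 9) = 80434 / 65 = 1237.45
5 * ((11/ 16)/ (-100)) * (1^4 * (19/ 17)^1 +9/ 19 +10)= -1287/ 3230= -0.40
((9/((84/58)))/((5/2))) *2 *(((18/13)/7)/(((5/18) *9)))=6264/15925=0.39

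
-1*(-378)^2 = -142884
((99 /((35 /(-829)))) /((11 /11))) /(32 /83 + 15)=-6811893 /44695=-152.41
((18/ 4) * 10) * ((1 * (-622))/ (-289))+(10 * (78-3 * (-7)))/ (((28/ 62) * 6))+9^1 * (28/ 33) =20910909/ 44506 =469.84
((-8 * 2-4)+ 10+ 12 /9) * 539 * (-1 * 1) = 14014 /3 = 4671.33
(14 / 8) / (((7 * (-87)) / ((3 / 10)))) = -0.00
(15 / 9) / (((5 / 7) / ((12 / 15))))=1.87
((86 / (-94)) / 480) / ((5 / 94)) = -0.04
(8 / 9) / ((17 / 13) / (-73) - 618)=-7592 / 5278491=-0.00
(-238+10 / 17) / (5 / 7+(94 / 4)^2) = -113008 / 263211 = -0.43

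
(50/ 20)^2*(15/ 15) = 25/ 4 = 6.25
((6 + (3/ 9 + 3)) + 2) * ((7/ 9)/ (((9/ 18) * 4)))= 119/ 27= 4.41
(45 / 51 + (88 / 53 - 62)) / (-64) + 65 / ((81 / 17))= 68057971 / 4670784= 14.57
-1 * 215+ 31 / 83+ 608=32650 / 83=393.37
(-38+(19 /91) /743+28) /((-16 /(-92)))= -15550553 /270452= -57.50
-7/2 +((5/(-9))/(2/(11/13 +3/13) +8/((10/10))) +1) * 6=895/414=2.16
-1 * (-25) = 25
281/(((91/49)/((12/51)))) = 7868/221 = 35.60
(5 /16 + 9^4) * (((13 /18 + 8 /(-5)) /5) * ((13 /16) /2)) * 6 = -2807.69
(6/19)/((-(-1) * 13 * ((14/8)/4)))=96/1729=0.06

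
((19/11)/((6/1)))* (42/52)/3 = 133/1716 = 0.08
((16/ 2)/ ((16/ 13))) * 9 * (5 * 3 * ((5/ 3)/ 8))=2925/ 16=182.81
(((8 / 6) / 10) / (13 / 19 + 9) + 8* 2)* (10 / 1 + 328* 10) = 7270571 / 138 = 52685.30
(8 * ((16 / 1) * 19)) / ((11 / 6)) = 14592 / 11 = 1326.55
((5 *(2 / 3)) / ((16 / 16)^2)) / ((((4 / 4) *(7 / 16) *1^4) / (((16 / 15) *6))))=1024 / 21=48.76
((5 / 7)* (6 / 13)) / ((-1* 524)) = -15 / 23842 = -0.00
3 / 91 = 0.03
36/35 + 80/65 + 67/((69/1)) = 101417/31395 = 3.23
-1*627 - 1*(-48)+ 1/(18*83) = -579.00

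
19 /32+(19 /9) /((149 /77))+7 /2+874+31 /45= 20976187 /23840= 879.87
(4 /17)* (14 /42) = 4 /51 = 0.08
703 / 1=703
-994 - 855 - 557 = -2406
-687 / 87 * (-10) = 2290 / 29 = 78.97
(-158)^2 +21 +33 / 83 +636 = 2126576 / 83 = 25621.40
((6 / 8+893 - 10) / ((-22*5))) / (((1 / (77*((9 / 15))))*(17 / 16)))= -29694 / 85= -349.34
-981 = -981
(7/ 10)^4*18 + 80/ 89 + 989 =442428201/ 445000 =994.22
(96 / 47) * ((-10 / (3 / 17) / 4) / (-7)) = 4.13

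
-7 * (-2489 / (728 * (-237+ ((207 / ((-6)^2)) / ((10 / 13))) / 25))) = -311125 / 3077113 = -0.10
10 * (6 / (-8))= -15 / 2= -7.50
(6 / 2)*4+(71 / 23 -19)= -90 / 23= -3.91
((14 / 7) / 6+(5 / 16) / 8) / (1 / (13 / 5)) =1859 / 1920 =0.97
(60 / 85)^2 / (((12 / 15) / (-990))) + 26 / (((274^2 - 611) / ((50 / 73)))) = -193737004660 / 314197621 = -616.61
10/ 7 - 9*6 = -368/ 7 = -52.57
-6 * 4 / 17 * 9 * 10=-2160 / 17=-127.06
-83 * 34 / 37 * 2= -5644 / 37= -152.54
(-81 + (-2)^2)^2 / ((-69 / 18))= -35574 / 23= -1546.70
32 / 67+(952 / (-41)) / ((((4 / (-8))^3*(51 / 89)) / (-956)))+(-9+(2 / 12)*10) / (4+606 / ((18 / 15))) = -1299923661106 / 4194669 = -309898.98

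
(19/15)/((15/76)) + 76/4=5719/225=25.42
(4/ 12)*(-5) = -5/ 3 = -1.67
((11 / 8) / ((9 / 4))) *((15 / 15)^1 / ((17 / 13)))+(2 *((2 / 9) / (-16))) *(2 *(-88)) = 1639 / 306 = 5.36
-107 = -107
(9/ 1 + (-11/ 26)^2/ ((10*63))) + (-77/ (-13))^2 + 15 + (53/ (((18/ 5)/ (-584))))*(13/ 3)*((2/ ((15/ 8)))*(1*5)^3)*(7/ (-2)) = 66641739580889/ 3832920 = 17386676.37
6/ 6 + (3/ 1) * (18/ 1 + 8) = 79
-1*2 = -2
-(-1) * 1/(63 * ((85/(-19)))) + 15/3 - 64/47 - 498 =-124424318/251685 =-494.37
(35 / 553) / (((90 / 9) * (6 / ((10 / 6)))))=5 / 2844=0.00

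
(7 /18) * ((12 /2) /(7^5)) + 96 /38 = 345763 /136857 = 2.53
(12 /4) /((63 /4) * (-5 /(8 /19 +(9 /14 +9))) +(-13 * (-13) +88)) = 16062 /1334083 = 0.01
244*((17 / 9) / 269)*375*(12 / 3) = 2074000 / 807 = 2570.01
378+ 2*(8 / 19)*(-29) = 6718 / 19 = 353.58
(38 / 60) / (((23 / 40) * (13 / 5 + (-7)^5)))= -190 / 2898759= -0.00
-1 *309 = -309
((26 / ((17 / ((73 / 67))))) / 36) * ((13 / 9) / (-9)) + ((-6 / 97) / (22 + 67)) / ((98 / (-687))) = -0.00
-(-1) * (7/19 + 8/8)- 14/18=101/171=0.59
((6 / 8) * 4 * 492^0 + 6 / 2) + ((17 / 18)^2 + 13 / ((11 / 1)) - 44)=-128041 / 3564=-35.93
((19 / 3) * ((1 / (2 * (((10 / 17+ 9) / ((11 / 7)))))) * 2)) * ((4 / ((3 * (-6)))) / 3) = -7106 / 92421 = -0.08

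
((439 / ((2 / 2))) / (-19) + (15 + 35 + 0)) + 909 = 17782 / 19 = 935.89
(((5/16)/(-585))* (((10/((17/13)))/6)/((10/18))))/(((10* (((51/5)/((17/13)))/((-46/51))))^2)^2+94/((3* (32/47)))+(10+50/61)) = -17070301/779039659970104829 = -0.00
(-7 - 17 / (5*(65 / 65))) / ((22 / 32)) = -832 / 55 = -15.13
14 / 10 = 7 / 5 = 1.40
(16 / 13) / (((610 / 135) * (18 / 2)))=0.03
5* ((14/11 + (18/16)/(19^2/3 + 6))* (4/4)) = 213725/33352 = 6.41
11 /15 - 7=-94 /15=-6.27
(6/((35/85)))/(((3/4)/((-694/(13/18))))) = -1698912/91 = -18669.36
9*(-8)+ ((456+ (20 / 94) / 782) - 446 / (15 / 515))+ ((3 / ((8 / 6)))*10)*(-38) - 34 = -872043766 / 55131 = -15817.67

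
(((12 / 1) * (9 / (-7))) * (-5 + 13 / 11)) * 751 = 44240.73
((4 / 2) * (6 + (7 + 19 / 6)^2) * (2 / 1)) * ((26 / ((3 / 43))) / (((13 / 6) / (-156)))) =-35212528 / 3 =-11737509.33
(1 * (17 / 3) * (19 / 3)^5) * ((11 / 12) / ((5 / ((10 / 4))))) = 463030513 / 17496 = 26464.94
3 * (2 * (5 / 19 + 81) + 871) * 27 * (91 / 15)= 48248109 / 95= 507874.83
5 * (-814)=-4070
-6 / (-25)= 6 / 25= 0.24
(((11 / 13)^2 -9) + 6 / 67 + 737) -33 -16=7697438 / 11323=679.81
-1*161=-161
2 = 2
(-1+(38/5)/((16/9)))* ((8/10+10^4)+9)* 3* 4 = 19669257/50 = 393385.14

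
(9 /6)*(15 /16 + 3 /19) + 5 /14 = 8513 /4256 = 2.00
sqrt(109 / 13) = sqrt(1417) / 13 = 2.90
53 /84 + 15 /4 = 92 /21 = 4.38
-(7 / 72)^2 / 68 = -49 / 352512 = -0.00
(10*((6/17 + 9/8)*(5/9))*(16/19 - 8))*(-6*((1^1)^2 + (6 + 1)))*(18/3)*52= 16723200/19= 880168.42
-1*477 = -477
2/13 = 0.15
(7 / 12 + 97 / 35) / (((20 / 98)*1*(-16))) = -9863 / 9600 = -1.03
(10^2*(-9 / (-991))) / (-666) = -50 / 36667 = -0.00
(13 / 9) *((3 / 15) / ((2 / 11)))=143 / 90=1.59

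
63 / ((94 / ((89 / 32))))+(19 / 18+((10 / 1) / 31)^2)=78663679 / 26016192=3.02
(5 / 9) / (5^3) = 1 / 225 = 0.00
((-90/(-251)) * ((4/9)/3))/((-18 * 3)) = -20/20331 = -0.00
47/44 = 1.07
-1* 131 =-131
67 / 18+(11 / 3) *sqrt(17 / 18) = 11 *sqrt(34) / 18+67 / 18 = 7.29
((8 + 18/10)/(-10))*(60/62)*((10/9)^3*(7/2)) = -34300/7533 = -4.55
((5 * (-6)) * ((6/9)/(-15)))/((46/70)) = 140/69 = 2.03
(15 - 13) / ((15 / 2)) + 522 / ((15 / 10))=5224 / 15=348.27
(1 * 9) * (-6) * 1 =-54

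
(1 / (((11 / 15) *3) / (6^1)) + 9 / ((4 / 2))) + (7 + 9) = 511 / 22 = 23.23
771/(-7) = -771/7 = -110.14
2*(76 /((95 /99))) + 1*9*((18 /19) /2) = 15453 /95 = 162.66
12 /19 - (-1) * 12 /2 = 126 /19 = 6.63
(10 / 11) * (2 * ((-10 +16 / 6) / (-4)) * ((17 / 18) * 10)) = 31.48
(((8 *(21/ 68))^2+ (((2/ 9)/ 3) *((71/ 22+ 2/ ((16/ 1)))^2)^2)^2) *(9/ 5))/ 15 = 11.23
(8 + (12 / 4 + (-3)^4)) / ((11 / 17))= 1564 / 11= 142.18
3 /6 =1 /2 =0.50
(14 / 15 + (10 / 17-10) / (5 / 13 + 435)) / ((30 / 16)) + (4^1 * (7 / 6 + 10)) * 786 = 35108.49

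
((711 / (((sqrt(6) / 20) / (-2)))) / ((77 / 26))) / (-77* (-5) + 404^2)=-123240* sqrt(6) / 12597277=-0.02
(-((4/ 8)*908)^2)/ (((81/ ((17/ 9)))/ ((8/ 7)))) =-28031776/ 5103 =-5493.20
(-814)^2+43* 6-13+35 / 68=45073223 / 68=662841.51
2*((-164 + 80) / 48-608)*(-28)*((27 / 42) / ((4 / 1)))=21951 / 4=5487.75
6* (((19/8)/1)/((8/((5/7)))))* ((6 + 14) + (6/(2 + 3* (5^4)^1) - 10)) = 668895/52556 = 12.73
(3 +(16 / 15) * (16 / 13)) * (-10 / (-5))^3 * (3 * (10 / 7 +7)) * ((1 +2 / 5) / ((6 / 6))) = 396952 / 325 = 1221.39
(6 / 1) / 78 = 1 / 13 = 0.08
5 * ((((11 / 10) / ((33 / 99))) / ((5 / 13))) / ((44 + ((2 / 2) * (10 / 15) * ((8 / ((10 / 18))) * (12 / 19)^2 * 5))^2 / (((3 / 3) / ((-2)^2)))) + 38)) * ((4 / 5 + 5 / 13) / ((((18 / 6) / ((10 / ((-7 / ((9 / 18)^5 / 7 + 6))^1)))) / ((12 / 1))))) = -12725454687 / 11300200688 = -1.13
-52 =-52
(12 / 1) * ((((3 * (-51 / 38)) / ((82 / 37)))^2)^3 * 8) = 98737058301010447463883 / 28604523374039209088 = 3451.80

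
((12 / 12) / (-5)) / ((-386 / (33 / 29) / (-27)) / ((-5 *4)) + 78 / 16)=-7128 / 151357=-0.05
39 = 39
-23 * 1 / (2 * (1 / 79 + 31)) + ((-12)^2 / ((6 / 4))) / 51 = 1.51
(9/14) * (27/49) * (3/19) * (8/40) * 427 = 44469/9310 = 4.78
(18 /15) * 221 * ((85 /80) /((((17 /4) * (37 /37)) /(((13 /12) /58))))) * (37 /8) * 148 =3933137 /4640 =847.66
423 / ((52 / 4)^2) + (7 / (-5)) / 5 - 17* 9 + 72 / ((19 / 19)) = -332833 / 4225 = -78.78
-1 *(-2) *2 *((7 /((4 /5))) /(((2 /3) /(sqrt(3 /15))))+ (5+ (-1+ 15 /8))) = 21 *sqrt(5) /2+ 47 /2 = 46.98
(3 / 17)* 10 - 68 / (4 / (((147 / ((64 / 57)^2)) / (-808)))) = 237314307 / 56262656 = 4.22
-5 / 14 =-0.36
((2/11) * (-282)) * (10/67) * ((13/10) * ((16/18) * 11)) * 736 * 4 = -57561088/201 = -286373.57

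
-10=-10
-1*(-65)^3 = 274625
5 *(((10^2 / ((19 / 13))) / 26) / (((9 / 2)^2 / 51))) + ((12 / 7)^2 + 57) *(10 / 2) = 8366405 / 25137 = 332.83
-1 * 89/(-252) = 89/252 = 0.35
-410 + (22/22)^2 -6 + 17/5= -2058/5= -411.60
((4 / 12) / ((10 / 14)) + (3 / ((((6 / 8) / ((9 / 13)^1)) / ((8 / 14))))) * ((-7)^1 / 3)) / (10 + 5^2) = -629 / 6825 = -0.09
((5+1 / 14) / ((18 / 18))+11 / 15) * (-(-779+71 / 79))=2497731 / 553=4516.69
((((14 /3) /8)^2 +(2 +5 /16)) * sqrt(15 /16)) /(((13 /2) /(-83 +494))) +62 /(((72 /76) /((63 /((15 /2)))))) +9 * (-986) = -124864 /15 +26167 * sqrt(15) /624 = -8161.86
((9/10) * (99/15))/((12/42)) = 2079/100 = 20.79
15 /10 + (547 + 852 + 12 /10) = 14017 /10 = 1401.70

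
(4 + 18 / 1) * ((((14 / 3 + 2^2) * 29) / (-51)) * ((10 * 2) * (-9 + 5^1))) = 8673.46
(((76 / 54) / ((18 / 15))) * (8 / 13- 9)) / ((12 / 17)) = -176035 / 12636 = -13.93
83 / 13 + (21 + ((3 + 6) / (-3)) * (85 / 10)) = 49 / 26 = 1.88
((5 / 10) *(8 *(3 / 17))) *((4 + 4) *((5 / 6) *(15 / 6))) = 200 / 17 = 11.76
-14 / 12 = -1.17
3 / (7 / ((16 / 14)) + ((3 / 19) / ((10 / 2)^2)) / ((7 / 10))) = 15960 / 32633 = 0.49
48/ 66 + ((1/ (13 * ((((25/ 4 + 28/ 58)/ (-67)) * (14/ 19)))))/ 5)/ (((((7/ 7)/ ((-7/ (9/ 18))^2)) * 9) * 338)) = 55121644/ 77213565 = 0.71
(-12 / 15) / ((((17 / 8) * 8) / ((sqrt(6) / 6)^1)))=-2 * sqrt(6) / 255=-0.02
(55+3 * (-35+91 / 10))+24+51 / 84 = 267 / 140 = 1.91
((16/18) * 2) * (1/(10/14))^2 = 784/225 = 3.48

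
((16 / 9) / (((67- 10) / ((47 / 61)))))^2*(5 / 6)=0.00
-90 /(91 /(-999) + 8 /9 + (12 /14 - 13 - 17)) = 629370 /198217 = 3.18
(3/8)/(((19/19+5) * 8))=0.01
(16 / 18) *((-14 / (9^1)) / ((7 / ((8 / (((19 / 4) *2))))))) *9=-256 / 171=-1.50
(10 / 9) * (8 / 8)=10 / 9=1.11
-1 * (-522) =522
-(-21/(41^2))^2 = -441/2825761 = -0.00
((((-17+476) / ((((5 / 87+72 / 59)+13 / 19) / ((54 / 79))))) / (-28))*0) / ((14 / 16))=0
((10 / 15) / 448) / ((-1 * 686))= -0.00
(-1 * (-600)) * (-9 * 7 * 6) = -226800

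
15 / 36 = 5 / 12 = 0.42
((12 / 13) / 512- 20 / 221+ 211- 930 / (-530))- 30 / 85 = 212.31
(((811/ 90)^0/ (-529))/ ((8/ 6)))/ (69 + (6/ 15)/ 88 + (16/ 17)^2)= -47685/ 2350679741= -0.00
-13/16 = -0.81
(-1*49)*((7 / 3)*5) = -1715 / 3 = -571.67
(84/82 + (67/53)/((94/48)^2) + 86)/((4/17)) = 1782080284/4800157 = 371.25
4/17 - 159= -2699/17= -158.76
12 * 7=84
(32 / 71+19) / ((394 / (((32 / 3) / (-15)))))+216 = 135931544 / 629415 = 215.96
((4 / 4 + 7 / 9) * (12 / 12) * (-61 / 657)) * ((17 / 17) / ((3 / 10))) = -9760 / 17739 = -0.55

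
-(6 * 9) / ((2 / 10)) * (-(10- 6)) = 1080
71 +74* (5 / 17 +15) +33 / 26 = 532183 / 442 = 1204.03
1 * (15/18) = 5/6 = 0.83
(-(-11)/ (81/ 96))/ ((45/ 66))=7744/ 405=19.12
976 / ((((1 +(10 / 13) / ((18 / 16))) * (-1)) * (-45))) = 12688 / 985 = 12.88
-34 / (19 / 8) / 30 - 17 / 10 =-1241 / 570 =-2.18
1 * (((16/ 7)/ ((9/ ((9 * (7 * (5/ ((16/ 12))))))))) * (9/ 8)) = 135/ 2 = 67.50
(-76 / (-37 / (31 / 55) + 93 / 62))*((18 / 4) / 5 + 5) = 139004 / 19885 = 6.99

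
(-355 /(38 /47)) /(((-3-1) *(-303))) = -16685 /46056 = -0.36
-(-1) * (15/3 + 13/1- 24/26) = 222/13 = 17.08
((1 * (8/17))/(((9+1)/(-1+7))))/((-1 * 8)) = -3/85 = -0.04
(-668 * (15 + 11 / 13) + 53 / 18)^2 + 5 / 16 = 24527355368545 / 219024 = 111984784.17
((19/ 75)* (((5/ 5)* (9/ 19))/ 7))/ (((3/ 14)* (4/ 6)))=0.12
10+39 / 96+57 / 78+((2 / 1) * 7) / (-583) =2695215 / 242528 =11.11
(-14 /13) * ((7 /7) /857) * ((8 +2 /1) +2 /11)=-1568 /122551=-0.01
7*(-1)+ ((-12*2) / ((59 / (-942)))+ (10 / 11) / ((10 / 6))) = 244499 / 649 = 376.73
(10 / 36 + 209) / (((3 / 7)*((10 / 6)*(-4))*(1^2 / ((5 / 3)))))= -26369 / 216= -122.08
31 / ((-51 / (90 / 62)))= -0.88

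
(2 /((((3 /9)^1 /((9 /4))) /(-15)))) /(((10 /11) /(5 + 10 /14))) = -8910 /7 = -1272.86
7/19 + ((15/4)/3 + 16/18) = 1715/684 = 2.51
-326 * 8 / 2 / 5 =-1304 / 5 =-260.80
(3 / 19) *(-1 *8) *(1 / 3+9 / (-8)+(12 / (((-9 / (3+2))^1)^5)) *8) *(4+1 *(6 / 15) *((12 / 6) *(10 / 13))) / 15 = 3698636 / 1620567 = 2.28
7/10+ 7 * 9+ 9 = 727/10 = 72.70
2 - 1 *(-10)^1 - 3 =9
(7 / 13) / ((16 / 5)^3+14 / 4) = 1750 / 117871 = 0.01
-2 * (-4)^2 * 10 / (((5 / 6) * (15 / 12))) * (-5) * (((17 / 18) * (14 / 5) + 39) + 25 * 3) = 2687488 / 15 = 179165.87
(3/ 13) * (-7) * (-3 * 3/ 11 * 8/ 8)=1.32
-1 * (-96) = 96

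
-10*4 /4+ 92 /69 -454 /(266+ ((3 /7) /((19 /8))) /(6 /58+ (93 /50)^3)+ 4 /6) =-10.37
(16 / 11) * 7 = 112 / 11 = 10.18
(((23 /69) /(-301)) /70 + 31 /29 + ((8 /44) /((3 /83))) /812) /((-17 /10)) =-0.63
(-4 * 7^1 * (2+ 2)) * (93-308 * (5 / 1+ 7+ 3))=507024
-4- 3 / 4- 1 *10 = -59 / 4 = -14.75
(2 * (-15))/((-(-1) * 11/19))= -570/11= -51.82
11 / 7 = 1.57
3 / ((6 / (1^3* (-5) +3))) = -1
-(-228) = 228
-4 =-4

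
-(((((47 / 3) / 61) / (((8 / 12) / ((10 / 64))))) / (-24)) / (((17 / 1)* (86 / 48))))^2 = -55225 / 8144311422976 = -0.00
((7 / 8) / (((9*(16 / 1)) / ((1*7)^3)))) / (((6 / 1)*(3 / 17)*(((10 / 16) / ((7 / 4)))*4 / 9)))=285719 / 23040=12.40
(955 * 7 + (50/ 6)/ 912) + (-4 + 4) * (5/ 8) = 18290185/ 2736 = 6685.01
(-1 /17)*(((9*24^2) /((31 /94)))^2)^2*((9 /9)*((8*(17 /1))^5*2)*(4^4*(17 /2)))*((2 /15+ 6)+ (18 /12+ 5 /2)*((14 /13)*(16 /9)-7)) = 620253063703642998065595978775944757248 /60028865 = 10332580229588598719392680000000.00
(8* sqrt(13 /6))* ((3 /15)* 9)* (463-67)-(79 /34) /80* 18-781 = -1062871 /1360+4752* sqrt(78) /5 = 7612.18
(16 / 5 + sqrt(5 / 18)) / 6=sqrt(10) / 36 + 8 / 15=0.62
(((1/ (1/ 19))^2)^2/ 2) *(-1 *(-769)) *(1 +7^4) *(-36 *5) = -21664878416820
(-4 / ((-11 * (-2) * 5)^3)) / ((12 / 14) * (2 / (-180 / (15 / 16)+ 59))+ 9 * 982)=-931 / 2737922236500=-0.00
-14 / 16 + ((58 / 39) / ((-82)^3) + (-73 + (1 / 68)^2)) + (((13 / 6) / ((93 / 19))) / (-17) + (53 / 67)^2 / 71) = -73.89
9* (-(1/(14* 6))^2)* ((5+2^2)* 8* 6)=-27/49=-0.55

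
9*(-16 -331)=-3123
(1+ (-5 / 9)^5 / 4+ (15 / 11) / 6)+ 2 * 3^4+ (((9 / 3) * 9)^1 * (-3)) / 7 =2757938165 / 18187092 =151.64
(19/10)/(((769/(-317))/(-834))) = 2511591/3845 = 653.21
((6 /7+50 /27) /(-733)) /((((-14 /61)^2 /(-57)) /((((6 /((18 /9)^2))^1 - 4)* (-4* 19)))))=1719399680 /2262771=759.86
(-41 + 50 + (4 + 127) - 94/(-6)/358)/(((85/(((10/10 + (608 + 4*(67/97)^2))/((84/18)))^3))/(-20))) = -257080551820179185611959939/3477654788690555284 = -73923539.70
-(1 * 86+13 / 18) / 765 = -1561 / 13770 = -0.11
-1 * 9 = -9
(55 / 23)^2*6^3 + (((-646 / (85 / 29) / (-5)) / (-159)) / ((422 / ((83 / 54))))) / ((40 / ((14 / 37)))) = 21898995514050701 / 17729673579000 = 1235.16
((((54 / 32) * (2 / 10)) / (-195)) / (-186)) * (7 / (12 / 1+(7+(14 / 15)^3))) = 2835 / 862342624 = 0.00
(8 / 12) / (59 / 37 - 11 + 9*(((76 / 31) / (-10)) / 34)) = -194990 / 2769921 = -0.07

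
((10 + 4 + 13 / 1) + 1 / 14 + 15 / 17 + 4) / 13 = 585 / 238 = 2.46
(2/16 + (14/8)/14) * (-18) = -9/2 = -4.50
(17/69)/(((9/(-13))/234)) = -5746/69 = -83.28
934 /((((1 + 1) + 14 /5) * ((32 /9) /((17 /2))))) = 119085 /256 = 465.18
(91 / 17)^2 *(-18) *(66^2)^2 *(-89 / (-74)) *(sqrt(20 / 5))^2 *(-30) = 15103315300993920 / 10693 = 1412448826427.94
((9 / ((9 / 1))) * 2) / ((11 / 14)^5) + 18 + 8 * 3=7839790 / 161051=48.68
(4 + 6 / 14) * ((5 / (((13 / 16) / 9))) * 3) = 735.82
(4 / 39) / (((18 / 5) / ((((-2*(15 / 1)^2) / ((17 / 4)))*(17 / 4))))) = -500 / 39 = -12.82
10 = 10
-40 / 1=-40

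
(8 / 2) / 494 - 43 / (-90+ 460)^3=101295379 / 12511291000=0.01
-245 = -245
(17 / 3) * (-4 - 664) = -11356 / 3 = -3785.33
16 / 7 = 2.29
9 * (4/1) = 36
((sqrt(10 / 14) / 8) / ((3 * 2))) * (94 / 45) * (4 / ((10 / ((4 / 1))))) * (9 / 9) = 47 * sqrt(35) / 4725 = 0.06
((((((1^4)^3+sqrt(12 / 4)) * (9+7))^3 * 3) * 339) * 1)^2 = 2082298795130880 * sqrt(3)+3609317911560192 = 7215965221266332.88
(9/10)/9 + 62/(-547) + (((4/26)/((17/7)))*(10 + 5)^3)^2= 12212113309607/267160270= 45710.81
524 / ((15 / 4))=2096 / 15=139.73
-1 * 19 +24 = 5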